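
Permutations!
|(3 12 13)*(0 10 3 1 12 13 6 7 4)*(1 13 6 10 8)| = 9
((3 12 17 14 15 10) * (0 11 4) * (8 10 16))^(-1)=(0 4 11)(3 10 8 16 15 14 17 12)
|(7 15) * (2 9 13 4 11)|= 10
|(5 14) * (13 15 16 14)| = 5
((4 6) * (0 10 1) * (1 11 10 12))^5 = (0 1 12)(4 6)(10 11) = ((0 12 1)(4 6)(10 11))^5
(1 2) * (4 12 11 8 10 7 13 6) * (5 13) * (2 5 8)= (1 5 13 6 4 12 11 2)(7 8 10)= [0, 5, 1, 3, 12, 13, 4, 8, 10, 9, 7, 2, 11, 6]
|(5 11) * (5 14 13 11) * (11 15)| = 4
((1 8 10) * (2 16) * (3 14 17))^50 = (1 10 8)(3 17 14)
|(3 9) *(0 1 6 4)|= |(0 1 6 4)(3 9)|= 4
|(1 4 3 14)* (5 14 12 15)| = 7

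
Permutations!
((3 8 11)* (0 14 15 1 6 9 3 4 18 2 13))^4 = ((0 14 15 1 6 9 3 8 11 4 18 2 13))^4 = (0 6 11 13 1 8 2 15 3 18 14 9 4)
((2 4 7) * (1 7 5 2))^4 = ((1 7)(2 4 5))^4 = (7)(2 4 5)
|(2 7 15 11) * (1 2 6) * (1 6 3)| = 6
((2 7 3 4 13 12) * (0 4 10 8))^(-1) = (0 8 10 3 7 2 12 13 4)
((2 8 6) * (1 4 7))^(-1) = ((1 4 7)(2 8 6))^(-1) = (1 7 4)(2 6 8)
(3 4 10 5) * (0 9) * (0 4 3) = (0 9 4 10 5) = [9, 1, 2, 3, 10, 0, 6, 7, 8, 4, 5]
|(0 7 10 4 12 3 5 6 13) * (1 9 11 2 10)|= |(0 7 1 9 11 2 10 4 12 3 5 6 13)|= 13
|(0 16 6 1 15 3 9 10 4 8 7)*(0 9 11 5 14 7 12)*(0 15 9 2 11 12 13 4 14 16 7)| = 33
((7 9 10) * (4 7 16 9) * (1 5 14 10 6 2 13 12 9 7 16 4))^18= ((1 5 14 10 4 16 7)(2 13 12 9 6))^18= (1 4 5 16 14 7 10)(2 9 13 6 12)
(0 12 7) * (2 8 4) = (0 12 7)(2 8 4) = [12, 1, 8, 3, 2, 5, 6, 0, 4, 9, 10, 11, 7]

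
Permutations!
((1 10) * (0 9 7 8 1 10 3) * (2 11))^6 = ((0 9 7 8 1 3)(2 11))^6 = (11)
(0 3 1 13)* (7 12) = (0 3 1 13)(7 12) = [3, 13, 2, 1, 4, 5, 6, 12, 8, 9, 10, 11, 7, 0]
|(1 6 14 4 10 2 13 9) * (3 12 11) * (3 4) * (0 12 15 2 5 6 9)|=|(0 12 11 4 10 5 6 14 3 15 2 13)(1 9)|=12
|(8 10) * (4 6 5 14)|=4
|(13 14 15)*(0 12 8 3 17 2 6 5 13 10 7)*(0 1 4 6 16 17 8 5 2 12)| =26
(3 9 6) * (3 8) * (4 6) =[0, 1, 2, 9, 6, 5, 8, 7, 3, 4] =(3 9 4 6 8)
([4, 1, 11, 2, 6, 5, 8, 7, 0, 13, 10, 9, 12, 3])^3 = [8, 1, 13, 9, 0, 5, 4, 7, 6, 2, 10, 3, 12, 11]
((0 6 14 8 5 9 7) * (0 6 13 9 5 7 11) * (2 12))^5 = (0 13 9 11)(2 12)(6 14 8 7)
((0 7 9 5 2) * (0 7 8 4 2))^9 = ((0 8 4 2 7 9 5))^9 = (0 4 7 5 8 2 9)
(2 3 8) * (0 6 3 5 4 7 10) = [6, 1, 5, 8, 7, 4, 3, 10, 2, 9, 0] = (0 6 3 8 2 5 4 7 10)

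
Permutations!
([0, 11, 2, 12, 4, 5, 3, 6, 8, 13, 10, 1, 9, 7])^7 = [0, 11, 2, 12, 4, 5, 3, 6, 8, 13, 10, 1, 9, 7]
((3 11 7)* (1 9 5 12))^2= ((1 9 5 12)(3 11 7))^2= (1 5)(3 7 11)(9 12)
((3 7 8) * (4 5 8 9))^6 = (9)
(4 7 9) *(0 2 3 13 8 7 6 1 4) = (0 2 3 13 8 7 9)(1 4 6) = [2, 4, 3, 13, 6, 5, 1, 9, 7, 0, 10, 11, 12, 8]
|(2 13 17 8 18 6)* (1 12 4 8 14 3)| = 11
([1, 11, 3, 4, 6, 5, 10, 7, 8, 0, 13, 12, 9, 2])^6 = [1, 11, 2, 3, 4, 5, 6, 7, 8, 0, 10, 12, 9, 13]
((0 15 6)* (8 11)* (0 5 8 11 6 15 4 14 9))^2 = (15)(0 14)(4 9)(5 6 8)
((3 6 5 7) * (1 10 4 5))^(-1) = ((1 10 4 5 7 3 6))^(-1) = (1 6 3 7 5 4 10)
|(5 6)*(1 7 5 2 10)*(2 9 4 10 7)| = 8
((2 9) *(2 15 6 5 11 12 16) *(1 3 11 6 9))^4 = (1 16 11)(2 12 3)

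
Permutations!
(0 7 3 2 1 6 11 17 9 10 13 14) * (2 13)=(0 7 3 13 14)(1 6 11 17 9 10 2)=[7, 6, 1, 13, 4, 5, 11, 3, 8, 10, 2, 17, 12, 14, 0, 15, 16, 9]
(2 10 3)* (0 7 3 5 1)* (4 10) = [7, 0, 4, 2, 10, 1, 6, 3, 8, 9, 5] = (0 7 3 2 4 10 5 1)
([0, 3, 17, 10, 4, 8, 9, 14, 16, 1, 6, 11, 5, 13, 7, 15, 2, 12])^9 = (1 9 6 10 3)(2 5)(7 14)(8 17)(12 16)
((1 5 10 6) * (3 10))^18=(1 10 5 6 3)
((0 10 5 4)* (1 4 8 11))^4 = ((0 10 5 8 11 1 4))^4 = (0 11 10 1 5 4 8)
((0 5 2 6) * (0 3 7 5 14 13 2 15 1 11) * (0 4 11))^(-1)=((0 14 13 2 6 3 7 5 15 1)(4 11))^(-1)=(0 1 15 5 7 3 6 2 13 14)(4 11)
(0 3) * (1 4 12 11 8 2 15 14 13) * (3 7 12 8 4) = (0 7 12 11 4 8 2 15 14 13 1 3) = [7, 3, 15, 0, 8, 5, 6, 12, 2, 9, 10, 4, 11, 1, 13, 14]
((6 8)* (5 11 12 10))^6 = (5 12)(10 11)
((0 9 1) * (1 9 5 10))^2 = (0 10)(1 5)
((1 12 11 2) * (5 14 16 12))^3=(1 16 2 14 11 5 12)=((1 5 14 16 12 11 2))^3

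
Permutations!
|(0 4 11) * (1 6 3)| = 3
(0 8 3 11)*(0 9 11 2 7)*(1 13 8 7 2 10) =[7, 13, 2, 10, 4, 5, 6, 0, 3, 11, 1, 9, 12, 8] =(0 7)(1 13 8 3 10)(9 11)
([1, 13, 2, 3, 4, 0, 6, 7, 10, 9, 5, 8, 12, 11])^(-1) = (0 5 10 8 11 13 1)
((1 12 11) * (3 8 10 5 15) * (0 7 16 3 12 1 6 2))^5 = (0 10 6 3 12 7 5 2 8 11 16 15)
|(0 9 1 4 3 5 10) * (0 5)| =|(0 9 1 4 3)(5 10)| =10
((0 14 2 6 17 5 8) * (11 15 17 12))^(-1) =(0 8 5 17 15 11 12 6 2 14)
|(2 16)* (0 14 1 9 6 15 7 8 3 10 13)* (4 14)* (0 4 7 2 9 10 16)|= 45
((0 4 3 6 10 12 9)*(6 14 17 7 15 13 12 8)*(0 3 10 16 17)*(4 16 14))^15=(0 16 17 7 15 13 12 9 3 4 10 8 6 14)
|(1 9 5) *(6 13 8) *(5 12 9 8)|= 10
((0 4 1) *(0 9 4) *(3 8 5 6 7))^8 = (1 4 9)(3 6 8 7 5)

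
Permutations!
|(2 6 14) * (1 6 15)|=5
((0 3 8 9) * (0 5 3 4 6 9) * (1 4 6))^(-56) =((0 6 9 5 3 8)(1 4))^(-56) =(0 3 9)(5 6 8)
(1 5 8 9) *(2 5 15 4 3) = (1 15 4 3 2 5 8 9) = [0, 15, 5, 2, 3, 8, 6, 7, 9, 1, 10, 11, 12, 13, 14, 4]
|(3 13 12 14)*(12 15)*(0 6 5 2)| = 20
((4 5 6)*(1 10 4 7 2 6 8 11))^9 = ((1 10 4 5 8 11)(2 6 7))^9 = (1 5)(4 11)(8 10)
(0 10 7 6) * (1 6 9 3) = (0 10 7 9 3 1 6) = [10, 6, 2, 1, 4, 5, 0, 9, 8, 3, 7]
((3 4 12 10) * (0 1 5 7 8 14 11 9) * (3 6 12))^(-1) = (0 9 11 14 8 7 5 1)(3 4)(6 10 12)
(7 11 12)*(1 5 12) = [0, 5, 2, 3, 4, 12, 6, 11, 8, 9, 10, 1, 7] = (1 5 12 7 11)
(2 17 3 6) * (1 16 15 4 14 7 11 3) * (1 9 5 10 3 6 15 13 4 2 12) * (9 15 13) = (1 16 9 5 10 3 13 4 14 7 11 6 12)(2 17 15) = [0, 16, 17, 13, 14, 10, 12, 11, 8, 5, 3, 6, 1, 4, 7, 2, 9, 15]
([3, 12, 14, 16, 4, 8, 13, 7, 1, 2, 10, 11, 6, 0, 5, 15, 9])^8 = (0 1 2)(3 12 14)(5 16 6)(8 9 13)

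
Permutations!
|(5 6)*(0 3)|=2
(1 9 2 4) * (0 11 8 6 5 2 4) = [11, 9, 0, 3, 1, 2, 5, 7, 6, 4, 10, 8] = (0 11 8 6 5 2)(1 9 4)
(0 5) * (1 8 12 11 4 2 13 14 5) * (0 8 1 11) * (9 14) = (0 11 4 2 13 9 14 5 8 12) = [11, 1, 13, 3, 2, 8, 6, 7, 12, 14, 10, 4, 0, 9, 5]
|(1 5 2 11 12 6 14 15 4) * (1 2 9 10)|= |(1 5 9 10)(2 11 12 6 14 15 4)|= 28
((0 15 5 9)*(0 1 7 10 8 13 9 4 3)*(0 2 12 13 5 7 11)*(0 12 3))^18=((0 15 7 10 8 5 4)(1 11 12 13 9)(2 3))^18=(0 8 15 5 7 4 10)(1 13 11 9 12)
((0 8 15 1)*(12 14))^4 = (15)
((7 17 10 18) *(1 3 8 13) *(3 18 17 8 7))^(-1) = (1 13 8 7 3 18)(10 17)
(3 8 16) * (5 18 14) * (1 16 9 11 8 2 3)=(1 16)(2 3)(5 18 14)(8 9 11)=[0, 16, 3, 2, 4, 18, 6, 7, 9, 11, 10, 8, 12, 13, 5, 15, 1, 17, 14]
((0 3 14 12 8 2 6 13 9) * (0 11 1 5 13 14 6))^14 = ((0 3 6 14 12 8 2)(1 5 13 9 11))^14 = (14)(1 11 9 13 5)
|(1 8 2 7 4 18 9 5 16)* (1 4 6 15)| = |(1 8 2 7 6 15)(4 18 9 5 16)| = 30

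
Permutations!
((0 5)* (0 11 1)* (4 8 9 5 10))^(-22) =(0 4 9 11)(1 10 8 5)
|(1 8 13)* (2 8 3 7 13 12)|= 12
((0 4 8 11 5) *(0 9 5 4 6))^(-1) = ((0 6)(4 8 11)(5 9))^(-1) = (0 6)(4 11 8)(5 9)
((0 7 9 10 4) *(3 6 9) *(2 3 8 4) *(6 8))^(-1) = ((0 7 6 9 10 2 3 8 4))^(-1) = (0 4 8 3 2 10 9 6 7)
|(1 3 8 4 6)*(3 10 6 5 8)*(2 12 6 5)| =8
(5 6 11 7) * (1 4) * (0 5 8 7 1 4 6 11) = (0 5 11 1 6)(7 8) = [5, 6, 2, 3, 4, 11, 0, 8, 7, 9, 10, 1]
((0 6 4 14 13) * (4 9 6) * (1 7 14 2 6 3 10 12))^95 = (0 13 14 7 1 12 10 3 9 6 2 4)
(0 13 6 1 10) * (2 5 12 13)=(0 2 5 12 13 6 1 10)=[2, 10, 5, 3, 4, 12, 1, 7, 8, 9, 0, 11, 13, 6]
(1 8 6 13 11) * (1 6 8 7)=(1 7)(6 13 11)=[0, 7, 2, 3, 4, 5, 13, 1, 8, 9, 10, 6, 12, 11]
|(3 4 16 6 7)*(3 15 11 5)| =8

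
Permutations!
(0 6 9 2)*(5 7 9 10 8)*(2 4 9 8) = (0 6 10 2)(4 9)(5 7 8) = [6, 1, 0, 3, 9, 7, 10, 8, 5, 4, 2]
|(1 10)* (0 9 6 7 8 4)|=6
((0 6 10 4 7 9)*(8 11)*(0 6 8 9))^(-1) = (0 7 4 10 6 9 11 8)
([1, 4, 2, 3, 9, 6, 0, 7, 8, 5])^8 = (0 4 5)(1 9 6)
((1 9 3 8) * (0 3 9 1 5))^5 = (9)(0 3 8 5)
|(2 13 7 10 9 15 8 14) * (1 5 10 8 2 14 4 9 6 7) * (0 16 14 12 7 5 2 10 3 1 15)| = 8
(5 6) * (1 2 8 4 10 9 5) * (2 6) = (1 6)(2 8 4 10 9 5) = [0, 6, 8, 3, 10, 2, 1, 7, 4, 5, 9]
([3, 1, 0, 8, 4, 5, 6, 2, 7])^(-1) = [2, 1, 7, 0, 4, 5, 6, 8, 3]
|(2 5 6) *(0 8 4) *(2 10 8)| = 7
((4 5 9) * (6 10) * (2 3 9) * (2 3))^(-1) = (3 5 4 9)(6 10)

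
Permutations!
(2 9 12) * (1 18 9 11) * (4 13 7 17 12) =(1 18 9 4 13 7 17 12 2 11) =[0, 18, 11, 3, 13, 5, 6, 17, 8, 4, 10, 1, 2, 7, 14, 15, 16, 12, 9]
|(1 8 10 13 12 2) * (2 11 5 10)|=15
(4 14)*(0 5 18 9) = (0 5 18 9)(4 14) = [5, 1, 2, 3, 14, 18, 6, 7, 8, 0, 10, 11, 12, 13, 4, 15, 16, 17, 9]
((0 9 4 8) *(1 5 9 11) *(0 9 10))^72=((0 11 1 5 10)(4 8 9))^72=(0 1 10 11 5)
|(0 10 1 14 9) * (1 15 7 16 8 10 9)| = 10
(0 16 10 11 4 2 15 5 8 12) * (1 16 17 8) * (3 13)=(0 17 8 12)(1 16 10 11 4 2 15 5)(3 13)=[17, 16, 15, 13, 2, 1, 6, 7, 12, 9, 11, 4, 0, 3, 14, 5, 10, 8]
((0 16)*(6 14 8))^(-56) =((0 16)(6 14 8))^(-56) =(16)(6 14 8)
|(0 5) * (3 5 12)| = |(0 12 3 5)| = 4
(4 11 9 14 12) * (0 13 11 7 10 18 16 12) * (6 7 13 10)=(0 10 18 16 12 4 13 11 9 14)(6 7)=[10, 1, 2, 3, 13, 5, 7, 6, 8, 14, 18, 9, 4, 11, 0, 15, 12, 17, 16]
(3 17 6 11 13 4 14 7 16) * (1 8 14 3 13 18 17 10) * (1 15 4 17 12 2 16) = (1 8 14 7)(2 16 13 17 6 11 18 12)(3 10 15 4) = [0, 8, 16, 10, 3, 5, 11, 1, 14, 9, 15, 18, 2, 17, 7, 4, 13, 6, 12]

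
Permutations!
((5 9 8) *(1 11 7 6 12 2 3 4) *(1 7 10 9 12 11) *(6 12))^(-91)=(2 12 7 4 3)(5 8 9 10 11 6)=((2 3 4 7 12)(5 6 11 10 9 8))^(-91)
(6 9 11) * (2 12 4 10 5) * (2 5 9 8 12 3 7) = (2 3 7)(4 10 9 11 6 8 12) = [0, 1, 3, 7, 10, 5, 8, 2, 12, 11, 9, 6, 4]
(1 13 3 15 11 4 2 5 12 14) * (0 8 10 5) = (0 8 10 5 12 14 1 13 3 15 11 4 2) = [8, 13, 0, 15, 2, 12, 6, 7, 10, 9, 5, 4, 14, 3, 1, 11]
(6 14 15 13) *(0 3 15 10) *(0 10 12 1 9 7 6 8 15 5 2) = (0 3 5 2)(1 9 7 6 14 12)(8 15 13) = [3, 9, 0, 5, 4, 2, 14, 6, 15, 7, 10, 11, 1, 8, 12, 13]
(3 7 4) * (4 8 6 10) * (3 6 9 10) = (3 7 8 9 10 4 6) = [0, 1, 2, 7, 6, 5, 3, 8, 9, 10, 4]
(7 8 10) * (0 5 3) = (0 5 3)(7 8 10) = [5, 1, 2, 0, 4, 3, 6, 8, 10, 9, 7]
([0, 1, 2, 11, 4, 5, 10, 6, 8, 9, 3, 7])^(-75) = [0, 1, 2, 3, 4, 5, 6, 7, 8, 9, 10, 11]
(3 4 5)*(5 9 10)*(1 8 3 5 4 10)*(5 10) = (1 8 3 5 10 4 9) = [0, 8, 2, 5, 9, 10, 6, 7, 3, 1, 4]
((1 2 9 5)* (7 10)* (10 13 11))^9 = (1 2 9 5)(7 13 11 10) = ((1 2 9 5)(7 13 11 10))^9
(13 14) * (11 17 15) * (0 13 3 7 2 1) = (0 13 14 3 7 2 1)(11 17 15) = [13, 0, 1, 7, 4, 5, 6, 2, 8, 9, 10, 17, 12, 14, 3, 11, 16, 15]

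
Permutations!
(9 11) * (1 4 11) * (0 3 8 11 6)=[3, 4, 2, 8, 6, 5, 0, 7, 11, 1, 10, 9]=(0 3 8 11 9 1 4 6)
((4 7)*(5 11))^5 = ((4 7)(5 11))^5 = (4 7)(5 11)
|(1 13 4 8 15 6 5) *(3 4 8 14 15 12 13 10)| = 24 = |(1 10 3 4 14 15 6 5)(8 12 13)|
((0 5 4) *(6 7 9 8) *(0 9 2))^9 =(0 5 4 9 8 6 7 2)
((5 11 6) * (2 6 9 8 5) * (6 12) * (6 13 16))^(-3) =((2 12 13 16 6)(5 11 9 8))^(-3) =(2 13 6 12 16)(5 11 9 8)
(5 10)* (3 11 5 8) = (3 11 5 10 8) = [0, 1, 2, 11, 4, 10, 6, 7, 3, 9, 8, 5]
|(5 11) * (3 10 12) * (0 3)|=|(0 3 10 12)(5 11)|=4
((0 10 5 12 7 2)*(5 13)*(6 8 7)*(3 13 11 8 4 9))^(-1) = ((0 10 11 8 7 2)(3 13 5 12 6 4 9))^(-1) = (0 2 7 8 11 10)(3 9 4 6 12 5 13)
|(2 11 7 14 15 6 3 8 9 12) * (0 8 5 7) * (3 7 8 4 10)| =|(0 4 10 3 5 8 9 12 2 11)(6 7 14 15)| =20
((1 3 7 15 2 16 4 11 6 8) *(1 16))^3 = (1 15 3 2 7)(4 8 11 16 6)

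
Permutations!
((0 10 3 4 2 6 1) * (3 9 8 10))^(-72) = ((0 3 4 2 6 1)(8 10 9))^(-72) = (10)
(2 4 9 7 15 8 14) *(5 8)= [0, 1, 4, 3, 9, 8, 6, 15, 14, 7, 10, 11, 12, 13, 2, 5]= (2 4 9 7 15 5 8 14)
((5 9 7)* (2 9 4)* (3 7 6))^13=(2 4 5 7 3 6 9)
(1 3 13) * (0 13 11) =(0 13 1 3 11) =[13, 3, 2, 11, 4, 5, 6, 7, 8, 9, 10, 0, 12, 1]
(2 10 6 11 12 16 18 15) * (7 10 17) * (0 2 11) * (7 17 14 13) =(0 2 14 13 7 10 6)(11 12 16 18 15) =[2, 1, 14, 3, 4, 5, 0, 10, 8, 9, 6, 12, 16, 7, 13, 11, 18, 17, 15]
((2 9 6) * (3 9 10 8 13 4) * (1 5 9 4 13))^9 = (13)(1 9 2 8 5 6 10)(3 4)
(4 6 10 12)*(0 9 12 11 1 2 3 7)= (0 9 12 4 6 10 11 1 2 3 7)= [9, 2, 3, 7, 6, 5, 10, 0, 8, 12, 11, 1, 4]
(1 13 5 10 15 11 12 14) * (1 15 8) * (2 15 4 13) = [0, 2, 15, 3, 13, 10, 6, 7, 1, 9, 8, 12, 14, 5, 4, 11] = (1 2 15 11 12 14 4 13 5 10 8)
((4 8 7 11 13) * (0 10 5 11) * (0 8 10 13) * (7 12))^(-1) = ((0 13 4 10 5 11)(7 8 12))^(-1) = (0 11 5 10 4 13)(7 12 8)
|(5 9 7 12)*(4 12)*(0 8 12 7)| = 10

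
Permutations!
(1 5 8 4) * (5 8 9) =[0, 8, 2, 3, 1, 9, 6, 7, 4, 5] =(1 8 4)(5 9)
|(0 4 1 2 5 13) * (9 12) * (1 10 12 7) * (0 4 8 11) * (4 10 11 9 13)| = 9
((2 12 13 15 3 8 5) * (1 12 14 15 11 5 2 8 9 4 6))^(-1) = ((1 12 13 11 5 8 2 14 15 3 9 4 6))^(-1) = (1 6 4 9 3 15 14 2 8 5 11 13 12)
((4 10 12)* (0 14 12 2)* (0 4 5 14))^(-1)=((2 4 10)(5 14 12))^(-1)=(2 10 4)(5 12 14)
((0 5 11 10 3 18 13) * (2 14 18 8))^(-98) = (0 11 3 2 18)(5 10 8 14 13)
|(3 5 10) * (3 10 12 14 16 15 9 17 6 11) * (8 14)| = |(3 5 12 8 14 16 15 9 17 6 11)| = 11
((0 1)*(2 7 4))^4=((0 1)(2 7 4))^4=(2 7 4)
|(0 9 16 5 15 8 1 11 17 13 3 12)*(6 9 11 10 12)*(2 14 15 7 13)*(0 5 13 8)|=|(0 11 17 2 14 15)(1 10 12 5 7 8)(3 6 9 16 13)|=30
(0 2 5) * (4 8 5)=(0 2 4 8 5)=[2, 1, 4, 3, 8, 0, 6, 7, 5]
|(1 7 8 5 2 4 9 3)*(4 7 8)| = 8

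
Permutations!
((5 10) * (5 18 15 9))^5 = ((5 10 18 15 9))^5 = (18)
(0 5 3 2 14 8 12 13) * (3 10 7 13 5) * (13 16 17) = (0 3 2 14 8 12 5 10 7 16 17 13) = [3, 1, 14, 2, 4, 10, 6, 16, 12, 9, 7, 11, 5, 0, 8, 15, 17, 13]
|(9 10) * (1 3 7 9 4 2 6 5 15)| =10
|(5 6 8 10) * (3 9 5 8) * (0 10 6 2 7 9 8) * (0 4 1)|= 12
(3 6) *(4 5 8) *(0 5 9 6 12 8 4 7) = (0 5 4 9 6 3 12 8 7) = [5, 1, 2, 12, 9, 4, 3, 0, 7, 6, 10, 11, 8]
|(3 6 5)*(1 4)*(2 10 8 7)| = |(1 4)(2 10 8 7)(3 6 5)| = 12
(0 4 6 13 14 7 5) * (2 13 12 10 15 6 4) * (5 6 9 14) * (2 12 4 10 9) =(0 12 9 14 7 6 4 10 15 2 13 5) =[12, 1, 13, 3, 10, 0, 4, 6, 8, 14, 15, 11, 9, 5, 7, 2]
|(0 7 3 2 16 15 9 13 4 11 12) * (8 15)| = |(0 7 3 2 16 8 15 9 13 4 11 12)| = 12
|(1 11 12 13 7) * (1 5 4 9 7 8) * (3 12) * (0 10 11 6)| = 36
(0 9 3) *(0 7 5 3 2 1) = (0 9 2 1)(3 7 5) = [9, 0, 1, 7, 4, 3, 6, 5, 8, 2]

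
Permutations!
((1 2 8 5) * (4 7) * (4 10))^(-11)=((1 2 8 5)(4 7 10))^(-11)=(1 2 8 5)(4 7 10)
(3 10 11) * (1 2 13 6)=[0, 2, 13, 10, 4, 5, 1, 7, 8, 9, 11, 3, 12, 6]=(1 2 13 6)(3 10 11)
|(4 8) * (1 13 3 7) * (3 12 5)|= 6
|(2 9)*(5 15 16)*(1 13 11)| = 6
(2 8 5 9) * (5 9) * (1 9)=(1 9 2 8)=[0, 9, 8, 3, 4, 5, 6, 7, 1, 2]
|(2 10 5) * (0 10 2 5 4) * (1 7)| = 6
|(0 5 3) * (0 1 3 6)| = 6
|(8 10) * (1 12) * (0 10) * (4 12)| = |(0 10 8)(1 4 12)| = 3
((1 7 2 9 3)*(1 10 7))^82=(2 3 7 9 10)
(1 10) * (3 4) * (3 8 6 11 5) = (1 10)(3 4 8 6 11 5) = [0, 10, 2, 4, 8, 3, 11, 7, 6, 9, 1, 5]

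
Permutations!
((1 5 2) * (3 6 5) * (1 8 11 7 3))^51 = (2 11 3 5 8 7 6)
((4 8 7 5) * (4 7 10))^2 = ((4 8 10)(5 7))^2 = (4 10 8)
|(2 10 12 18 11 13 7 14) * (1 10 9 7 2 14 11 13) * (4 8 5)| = |(1 10 12 18 13 2 9 7 11)(4 8 5)| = 9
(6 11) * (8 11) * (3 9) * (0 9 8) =[9, 1, 2, 8, 4, 5, 0, 7, 11, 3, 10, 6] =(0 9 3 8 11 6)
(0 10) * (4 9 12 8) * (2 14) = (0 10)(2 14)(4 9 12 8) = [10, 1, 14, 3, 9, 5, 6, 7, 4, 12, 0, 11, 8, 13, 2]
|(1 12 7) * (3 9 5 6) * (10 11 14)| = |(1 12 7)(3 9 5 6)(10 11 14)| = 12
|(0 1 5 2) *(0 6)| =5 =|(0 1 5 2 6)|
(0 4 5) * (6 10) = (0 4 5)(6 10) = [4, 1, 2, 3, 5, 0, 10, 7, 8, 9, 6]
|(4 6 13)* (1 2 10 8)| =12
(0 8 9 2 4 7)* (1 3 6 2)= [8, 3, 4, 6, 7, 5, 2, 0, 9, 1]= (0 8 9 1 3 6 2 4 7)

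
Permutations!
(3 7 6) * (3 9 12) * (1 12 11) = (1 12 3 7 6 9 11) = [0, 12, 2, 7, 4, 5, 9, 6, 8, 11, 10, 1, 3]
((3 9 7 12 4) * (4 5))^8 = ((3 9 7 12 5 4))^8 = (3 7 5)(4 9 12)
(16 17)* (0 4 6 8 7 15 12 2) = (0 4 6 8 7 15 12 2)(16 17) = [4, 1, 0, 3, 6, 5, 8, 15, 7, 9, 10, 11, 2, 13, 14, 12, 17, 16]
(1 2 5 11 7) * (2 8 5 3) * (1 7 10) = [0, 8, 3, 2, 4, 11, 6, 7, 5, 9, 1, 10] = (1 8 5 11 10)(2 3)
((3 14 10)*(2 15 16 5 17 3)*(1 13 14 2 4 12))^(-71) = (1 13 14 10 4 12)(2 15 16 5 17 3)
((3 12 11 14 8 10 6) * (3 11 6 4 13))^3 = (3 11 10)(4 12 14)(6 8 13)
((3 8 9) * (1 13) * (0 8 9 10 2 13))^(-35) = (0 8 10 2 13 1)(3 9)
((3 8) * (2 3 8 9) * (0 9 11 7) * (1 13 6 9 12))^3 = ((0 12 1 13 6 9 2 3 11 7))^3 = (0 13 2 7 1 9 11 12 6 3)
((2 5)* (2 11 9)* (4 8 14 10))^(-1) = (2 9 11 5)(4 10 14 8)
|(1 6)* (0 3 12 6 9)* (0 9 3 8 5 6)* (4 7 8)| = 9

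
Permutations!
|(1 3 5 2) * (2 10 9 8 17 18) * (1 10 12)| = |(1 3 5 12)(2 10 9 8 17 18)| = 12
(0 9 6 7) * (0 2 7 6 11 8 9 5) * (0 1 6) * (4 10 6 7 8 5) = (0 4 10 6)(1 7 2 8 9 11 5) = [4, 7, 8, 3, 10, 1, 0, 2, 9, 11, 6, 5]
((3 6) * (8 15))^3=((3 6)(8 15))^3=(3 6)(8 15)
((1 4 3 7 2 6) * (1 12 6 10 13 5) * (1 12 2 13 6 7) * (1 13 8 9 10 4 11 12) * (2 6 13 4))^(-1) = ((1 11 12 7 8 9 10 13 5)(3 4))^(-1) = (1 5 13 10 9 8 7 12 11)(3 4)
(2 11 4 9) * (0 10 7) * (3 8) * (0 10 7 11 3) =(0 7 10 11 4 9 2 3 8) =[7, 1, 3, 8, 9, 5, 6, 10, 0, 2, 11, 4]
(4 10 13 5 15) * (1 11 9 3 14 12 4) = [0, 11, 2, 14, 10, 15, 6, 7, 8, 3, 13, 9, 4, 5, 12, 1] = (1 11 9 3 14 12 4 10 13 5 15)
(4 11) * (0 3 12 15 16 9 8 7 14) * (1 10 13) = [3, 10, 2, 12, 11, 5, 6, 14, 7, 8, 13, 4, 15, 1, 0, 16, 9] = (0 3 12 15 16 9 8 7 14)(1 10 13)(4 11)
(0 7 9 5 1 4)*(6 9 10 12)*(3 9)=(0 7 10 12 6 3 9 5 1 4)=[7, 4, 2, 9, 0, 1, 3, 10, 8, 5, 12, 11, 6]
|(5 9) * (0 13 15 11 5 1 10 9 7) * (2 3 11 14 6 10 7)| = 36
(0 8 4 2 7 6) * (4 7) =(0 8 7 6)(2 4) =[8, 1, 4, 3, 2, 5, 0, 6, 7]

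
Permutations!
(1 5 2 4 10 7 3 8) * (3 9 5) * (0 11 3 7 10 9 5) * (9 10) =(0 11 3 8 1 7 5 2 4 10 9) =[11, 7, 4, 8, 10, 2, 6, 5, 1, 0, 9, 3]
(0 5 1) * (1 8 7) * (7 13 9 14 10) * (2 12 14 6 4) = (0 5 8 13 9 6 4 2 12 14 10 7 1) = [5, 0, 12, 3, 2, 8, 4, 1, 13, 6, 7, 11, 14, 9, 10]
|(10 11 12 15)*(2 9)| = 4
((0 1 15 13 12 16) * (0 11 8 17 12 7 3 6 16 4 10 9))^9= (0 8 13 4 6)(1 17 7 10 16)(3 9 11 15 12)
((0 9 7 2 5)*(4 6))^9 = (0 5 2 7 9)(4 6)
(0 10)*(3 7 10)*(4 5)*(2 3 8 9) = (0 8 9 2 3 7 10)(4 5) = [8, 1, 3, 7, 5, 4, 6, 10, 9, 2, 0]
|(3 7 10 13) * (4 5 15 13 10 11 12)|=|(3 7 11 12 4 5 15 13)|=8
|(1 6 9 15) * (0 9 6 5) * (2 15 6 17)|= 8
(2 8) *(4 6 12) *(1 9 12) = (1 9 12 4 6)(2 8) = [0, 9, 8, 3, 6, 5, 1, 7, 2, 12, 10, 11, 4]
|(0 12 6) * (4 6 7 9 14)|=|(0 12 7 9 14 4 6)|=7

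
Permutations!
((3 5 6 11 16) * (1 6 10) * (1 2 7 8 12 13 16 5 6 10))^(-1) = (1 5 11 6 3 16 13 12 8 7 2 10) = ((1 10 2 7 8 12 13 16 3 6 11 5))^(-1)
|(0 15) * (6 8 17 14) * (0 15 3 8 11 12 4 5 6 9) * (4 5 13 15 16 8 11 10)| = |(0 3 11 12 5 6 10 4 13 15 16 8 17 14 9)| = 15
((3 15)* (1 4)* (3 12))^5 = (1 4)(3 12 15)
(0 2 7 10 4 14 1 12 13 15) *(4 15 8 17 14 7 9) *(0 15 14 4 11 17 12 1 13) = [2, 1, 9, 3, 7, 5, 6, 10, 12, 11, 14, 17, 0, 8, 13, 15, 16, 4] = (0 2 9 11 17 4 7 10 14 13 8 12)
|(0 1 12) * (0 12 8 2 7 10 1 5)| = |(12)(0 5)(1 8 2 7 10)| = 10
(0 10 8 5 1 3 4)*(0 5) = (0 10 8)(1 3 4 5) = [10, 3, 2, 4, 5, 1, 6, 7, 0, 9, 8]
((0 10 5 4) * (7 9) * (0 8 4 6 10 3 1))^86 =(0 1 3)(5 10 6)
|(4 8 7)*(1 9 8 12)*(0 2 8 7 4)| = 8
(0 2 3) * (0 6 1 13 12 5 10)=[2, 13, 3, 6, 4, 10, 1, 7, 8, 9, 0, 11, 5, 12]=(0 2 3 6 1 13 12 5 10)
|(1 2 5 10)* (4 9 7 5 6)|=|(1 2 6 4 9 7 5 10)|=8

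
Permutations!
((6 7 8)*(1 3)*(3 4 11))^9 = ((1 4 11 3)(6 7 8))^9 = (1 4 11 3)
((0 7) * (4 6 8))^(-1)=((0 7)(4 6 8))^(-1)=(0 7)(4 8 6)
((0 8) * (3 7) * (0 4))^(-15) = ((0 8 4)(3 7))^(-15) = (8)(3 7)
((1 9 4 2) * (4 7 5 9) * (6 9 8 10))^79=(1 4 2)(5 8 10 6 9 7)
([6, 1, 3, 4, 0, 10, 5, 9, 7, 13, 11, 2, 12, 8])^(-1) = [4, 1, 11, 2, 3, 6, 0, 8, 13, 7, 5, 10, 12, 9]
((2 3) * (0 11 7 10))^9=(0 11 7 10)(2 3)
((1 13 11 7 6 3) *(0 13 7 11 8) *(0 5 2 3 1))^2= (0 8 2)(1 6 7)(3 13 5)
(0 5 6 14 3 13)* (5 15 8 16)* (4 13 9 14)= (0 15 8 16 5 6 4 13)(3 9 14)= [15, 1, 2, 9, 13, 6, 4, 7, 16, 14, 10, 11, 12, 0, 3, 8, 5]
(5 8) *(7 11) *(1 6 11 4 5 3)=(1 6 11 7 4 5 8 3)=[0, 6, 2, 1, 5, 8, 11, 4, 3, 9, 10, 7]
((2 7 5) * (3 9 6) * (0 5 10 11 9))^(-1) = ((0 5 2 7 10 11 9 6 3))^(-1) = (0 3 6 9 11 10 7 2 5)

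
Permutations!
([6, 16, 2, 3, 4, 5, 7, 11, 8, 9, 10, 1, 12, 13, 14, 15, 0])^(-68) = [1, 7, 2, 3, 4, 5, 16, 0, 8, 9, 10, 6, 12, 13, 14, 15, 11]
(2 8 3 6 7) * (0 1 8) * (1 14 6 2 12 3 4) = (0 14 6 7 12 3 2)(1 8 4) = [14, 8, 0, 2, 1, 5, 7, 12, 4, 9, 10, 11, 3, 13, 6]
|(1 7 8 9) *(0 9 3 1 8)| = |(0 9 8 3 1 7)| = 6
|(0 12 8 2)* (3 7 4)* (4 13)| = |(0 12 8 2)(3 7 13 4)| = 4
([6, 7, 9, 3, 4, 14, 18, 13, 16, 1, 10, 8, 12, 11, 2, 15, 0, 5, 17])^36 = (0 1 18 13 5 8 2)(6 7 17 11 14 16 9)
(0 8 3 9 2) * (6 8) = (0 6 8 3 9 2) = [6, 1, 0, 9, 4, 5, 8, 7, 3, 2]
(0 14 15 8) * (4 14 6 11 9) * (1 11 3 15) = (0 6 3 15 8)(1 11 9 4 14) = [6, 11, 2, 15, 14, 5, 3, 7, 0, 4, 10, 9, 12, 13, 1, 8]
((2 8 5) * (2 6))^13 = (2 8 5 6)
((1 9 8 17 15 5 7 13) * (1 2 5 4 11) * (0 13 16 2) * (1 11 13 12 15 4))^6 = ((0 12 15 1 9 8 17 4 13)(2 5 7 16))^6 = (0 17 1)(2 7)(4 9 12)(5 16)(8 15 13)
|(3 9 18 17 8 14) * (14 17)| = 4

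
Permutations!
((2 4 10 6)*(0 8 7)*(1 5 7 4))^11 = (0 4 6 1 7 8 10 2 5)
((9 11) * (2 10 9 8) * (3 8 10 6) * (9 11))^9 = (2 6 3 8)(10 11)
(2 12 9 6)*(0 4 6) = (0 4 6 2 12 9) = [4, 1, 12, 3, 6, 5, 2, 7, 8, 0, 10, 11, 9]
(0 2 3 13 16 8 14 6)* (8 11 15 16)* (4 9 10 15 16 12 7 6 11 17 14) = (0 2 3 13 8 4 9 10 15 12 7 6)(11 16 17 14) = [2, 1, 3, 13, 9, 5, 0, 6, 4, 10, 15, 16, 7, 8, 11, 12, 17, 14]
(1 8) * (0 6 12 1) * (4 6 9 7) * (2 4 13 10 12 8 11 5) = (0 9 7 13 10 12 1 11 5 2 4 6 8) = [9, 11, 4, 3, 6, 2, 8, 13, 0, 7, 12, 5, 1, 10]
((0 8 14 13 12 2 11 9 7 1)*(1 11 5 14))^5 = ((0 8 1)(2 5 14 13 12)(7 11 9))^5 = (14)(0 1 8)(7 9 11)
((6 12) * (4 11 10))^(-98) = ((4 11 10)(6 12))^(-98) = (12)(4 11 10)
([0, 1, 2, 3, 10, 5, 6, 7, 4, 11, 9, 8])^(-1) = [0, 1, 2, 3, 8, 5, 6, 7, 11, 10, 4, 9]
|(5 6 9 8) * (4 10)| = |(4 10)(5 6 9 8)| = 4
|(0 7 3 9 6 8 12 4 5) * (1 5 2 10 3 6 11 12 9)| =|(0 7 6 8 9 11 12 4 2 10 3 1 5)| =13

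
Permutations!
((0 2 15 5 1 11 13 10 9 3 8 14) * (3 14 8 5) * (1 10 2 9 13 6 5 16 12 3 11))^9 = (16)(2 11 5 13 15 6 10)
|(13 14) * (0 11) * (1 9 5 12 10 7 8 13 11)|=|(0 1 9 5 12 10 7 8 13 14 11)|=11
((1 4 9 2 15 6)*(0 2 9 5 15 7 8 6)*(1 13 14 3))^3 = (0 8 14 4)(1 15 7 13)(2 6 3 5)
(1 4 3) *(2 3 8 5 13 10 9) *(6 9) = (1 4 8 5 13 10 6 9 2 3) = [0, 4, 3, 1, 8, 13, 9, 7, 5, 2, 6, 11, 12, 10]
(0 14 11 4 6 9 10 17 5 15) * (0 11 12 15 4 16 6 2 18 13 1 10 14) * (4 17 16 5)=[0, 10, 18, 3, 2, 17, 9, 7, 8, 14, 16, 5, 15, 1, 12, 11, 6, 4, 13]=(1 10 16 6 9 14 12 15 11 5 17 4 2 18 13)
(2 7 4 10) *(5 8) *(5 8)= (2 7 4 10)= [0, 1, 7, 3, 10, 5, 6, 4, 8, 9, 2]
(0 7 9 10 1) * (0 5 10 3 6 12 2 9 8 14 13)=(0 7 8 14 13)(1 5 10)(2 9 3 6 12)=[7, 5, 9, 6, 4, 10, 12, 8, 14, 3, 1, 11, 2, 0, 13]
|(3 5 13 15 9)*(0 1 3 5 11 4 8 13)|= |(0 1 3 11 4 8 13 15 9 5)|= 10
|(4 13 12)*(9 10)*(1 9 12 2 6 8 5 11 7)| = 12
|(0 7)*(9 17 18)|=6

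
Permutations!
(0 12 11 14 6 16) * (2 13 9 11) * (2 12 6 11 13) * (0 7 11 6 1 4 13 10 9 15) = (0 1 4 13 15)(6 16 7 11 14)(9 10) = [1, 4, 2, 3, 13, 5, 16, 11, 8, 10, 9, 14, 12, 15, 6, 0, 7]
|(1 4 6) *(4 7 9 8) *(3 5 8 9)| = 7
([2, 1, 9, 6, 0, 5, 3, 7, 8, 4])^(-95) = [2, 1, 9, 6, 0, 5, 3, 7, 8, 4]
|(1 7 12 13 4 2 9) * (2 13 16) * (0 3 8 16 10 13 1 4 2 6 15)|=24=|(0 3 8 16 6 15)(1 7 12 10 13 2 9 4)|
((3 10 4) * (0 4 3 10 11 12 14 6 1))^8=(0 1 6 14 12 11 3 10 4)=((0 4 10 3 11 12 14 6 1))^8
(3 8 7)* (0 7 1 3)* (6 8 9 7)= (0 6 8 1 3 9 7)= [6, 3, 2, 9, 4, 5, 8, 0, 1, 7]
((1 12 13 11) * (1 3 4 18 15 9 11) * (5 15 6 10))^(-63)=(18)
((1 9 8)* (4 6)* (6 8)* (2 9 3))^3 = ((1 3 2 9 6 4 8))^3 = (1 9 8 2 4 3 6)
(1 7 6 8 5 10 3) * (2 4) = (1 7 6 8 5 10 3)(2 4) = [0, 7, 4, 1, 2, 10, 8, 6, 5, 9, 3]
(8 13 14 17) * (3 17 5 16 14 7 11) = (3 17 8 13 7 11)(5 16 14) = [0, 1, 2, 17, 4, 16, 6, 11, 13, 9, 10, 3, 12, 7, 5, 15, 14, 8]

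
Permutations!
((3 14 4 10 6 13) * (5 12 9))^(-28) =((3 14 4 10 6 13)(5 12 9))^(-28) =(3 4 6)(5 9 12)(10 13 14)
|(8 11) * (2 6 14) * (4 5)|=6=|(2 6 14)(4 5)(8 11)|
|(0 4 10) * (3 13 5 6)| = |(0 4 10)(3 13 5 6)| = 12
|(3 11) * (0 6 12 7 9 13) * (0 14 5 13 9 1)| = 30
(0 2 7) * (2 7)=(0 7)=[7, 1, 2, 3, 4, 5, 6, 0]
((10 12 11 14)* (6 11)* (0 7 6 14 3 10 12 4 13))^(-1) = (0 13 4 10 3 11 6 7)(12 14)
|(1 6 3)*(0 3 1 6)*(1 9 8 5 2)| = |(0 3 6 9 8 5 2 1)| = 8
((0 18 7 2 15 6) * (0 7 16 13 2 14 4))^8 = ((0 18 16 13 2 15 6 7 14 4))^8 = (0 14 6 2 16)(4 7 15 13 18)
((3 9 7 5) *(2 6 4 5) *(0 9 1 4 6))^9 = ((0 9 7 2)(1 4 5 3))^9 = (0 9 7 2)(1 4 5 3)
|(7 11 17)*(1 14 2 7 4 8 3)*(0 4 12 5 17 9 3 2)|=30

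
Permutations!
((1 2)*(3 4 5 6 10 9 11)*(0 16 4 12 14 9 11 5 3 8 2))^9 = (0 10 12 1 6 3 2 5 4 8 9 16 11 14)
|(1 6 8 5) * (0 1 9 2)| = 7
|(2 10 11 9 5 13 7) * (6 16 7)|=|(2 10 11 9 5 13 6 16 7)|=9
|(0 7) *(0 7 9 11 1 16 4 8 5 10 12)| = 10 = |(0 9 11 1 16 4 8 5 10 12)|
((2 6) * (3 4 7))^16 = ((2 6)(3 4 7))^16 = (3 4 7)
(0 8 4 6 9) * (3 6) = (0 8 4 3 6 9) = [8, 1, 2, 6, 3, 5, 9, 7, 4, 0]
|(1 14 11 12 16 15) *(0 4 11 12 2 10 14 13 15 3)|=|(0 4 11 2 10 14 12 16 3)(1 13 15)|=9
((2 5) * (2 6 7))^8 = ((2 5 6 7))^8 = (7)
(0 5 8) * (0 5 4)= (0 4)(5 8)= [4, 1, 2, 3, 0, 8, 6, 7, 5]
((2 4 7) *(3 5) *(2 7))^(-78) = (7)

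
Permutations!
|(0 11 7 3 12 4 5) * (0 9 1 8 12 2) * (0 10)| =|(0 11 7 3 2 10)(1 8 12 4 5 9)| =6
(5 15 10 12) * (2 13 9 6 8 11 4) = (2 13 9 6 8 11 4)(5 15 10 12) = [0, 1, 13, 3, 2, 15, 8, 7, 11, 6, 12, 4, 5, 9, 14, 10]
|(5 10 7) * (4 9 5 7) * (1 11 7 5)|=|(1 11 7 5 10 4 9)|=7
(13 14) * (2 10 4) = (2 10 4)(13 14) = [0, 1, 10, 3, 2, 5, 6, 7, 8, 9, 4, 11, 12, 14, 13]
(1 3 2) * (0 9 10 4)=(0 9 10 4)(1 3 2)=[9, 3, 1, 2, 0, 5, 6, 7, 8, 10, 4]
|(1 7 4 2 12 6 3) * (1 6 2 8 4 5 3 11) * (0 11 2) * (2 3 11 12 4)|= |(0 12)(1 7 5 11)(2 4 8)(3 6)|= 12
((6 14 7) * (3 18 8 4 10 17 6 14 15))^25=((3 18 8 4 10 17 6 15)(7 14))^25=(3 18 8 4 10 17 6 15)(7 14)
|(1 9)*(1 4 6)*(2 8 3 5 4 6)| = 15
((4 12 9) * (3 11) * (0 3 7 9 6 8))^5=((0 3 11 7 9 4 12 6 8))^5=(0 4 3 12 11 6 7 8 9)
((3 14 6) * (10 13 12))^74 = (3 6 14)(10 12 13)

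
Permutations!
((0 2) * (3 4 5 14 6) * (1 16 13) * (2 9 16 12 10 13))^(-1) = ((0 9 16 2)(1 12 10 13)(3 4 5 14 6))^(-1) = (0 2 16 9)(1 13 10 12)(3 6 14 5 4)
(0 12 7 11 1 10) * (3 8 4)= (0 12 7 11 1 10)(3 8 4)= [12, 10, 2, 8, 3, 5, 6, 11, 4, 9, 0, 1, 7]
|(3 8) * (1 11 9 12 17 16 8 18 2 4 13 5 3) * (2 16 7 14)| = |(1 11 9 12 17 7 14 2 4 13 5 3 18 16 8)| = 15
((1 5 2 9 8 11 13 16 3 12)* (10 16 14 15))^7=(1 14 5 15 2 10 9 16 8 3 11 12 13)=((1 5 2 9 8 11 13 14 15 10 16 3 12))^7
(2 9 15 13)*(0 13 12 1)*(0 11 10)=(0 13 2 9 15 12 1 11 10)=[13, 11, 9, 3, 4, 5, 6, 7, 8, 15, 0, 10, 1, 2, 14, 12]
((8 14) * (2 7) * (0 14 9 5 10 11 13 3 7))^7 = ((0 14 8 9 5 10 11 13 3 7 2))^7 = (0 13 9 2 11 8 7 10 14 3 5)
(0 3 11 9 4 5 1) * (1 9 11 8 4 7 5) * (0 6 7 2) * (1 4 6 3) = (11)(0 1 3 8 6 7 5 9 2) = [1, 3, 0, 8, 4, 9, 7, 5, 6, 2, 10, 11]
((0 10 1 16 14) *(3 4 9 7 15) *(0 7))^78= (0 4 15 14 1)(3 7 16 10 9)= ((0 10 1 16 14 7 15 3 4 9))^78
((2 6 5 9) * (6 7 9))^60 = (9)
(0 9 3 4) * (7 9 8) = (0 8 7 9 3 4) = [8, 1, 2, 4, 0, 5, 6, 9, 7, 3]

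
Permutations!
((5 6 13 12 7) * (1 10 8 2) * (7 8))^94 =((1 10 7 5 6 13 12 8 2))^94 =(1 6 2 5 8 7 12 10 13)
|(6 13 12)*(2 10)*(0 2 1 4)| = 15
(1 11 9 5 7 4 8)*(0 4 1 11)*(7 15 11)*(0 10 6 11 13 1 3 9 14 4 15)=[15, 10, 2, 9, 8, 0, 11, 3, 7, 5, 6, 14, 12, 1, 4, 13]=(0 15 13 1 10 6 11 14 4 8 7 3 9 5)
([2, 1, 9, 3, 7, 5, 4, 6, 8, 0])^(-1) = (0 9 2)(4 6 7)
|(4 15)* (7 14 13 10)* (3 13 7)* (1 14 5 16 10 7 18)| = 6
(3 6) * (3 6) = (6) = [0, 1, 2, 3, 4, 5, 6]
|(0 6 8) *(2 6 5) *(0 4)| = |(0 5 2 6 8 4)| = 6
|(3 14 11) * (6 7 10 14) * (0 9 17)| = 6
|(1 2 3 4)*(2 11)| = |(1 11 2 3 4)| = 5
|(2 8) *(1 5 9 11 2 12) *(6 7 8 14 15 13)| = |(1 5 9 11 2 14 15 13 6 7 8 12)| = 12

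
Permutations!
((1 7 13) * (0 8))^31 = ((0 8)(1 7 13))^31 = (0 8)(1 7 13)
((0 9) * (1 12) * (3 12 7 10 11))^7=(0 9)(1 7 10 11 3 12)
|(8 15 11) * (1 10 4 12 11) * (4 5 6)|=|(1 10 5 6 4 12 11 8 15)|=9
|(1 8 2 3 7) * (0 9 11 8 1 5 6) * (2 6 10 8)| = 10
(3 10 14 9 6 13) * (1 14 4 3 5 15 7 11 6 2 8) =(1 14 9 2 8)(3 10 4)(5 15 7 11 6 13) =[0, 14, 8, 10, 3, 15, 13, 11, 1, 2, 4, 6, 12, 5, 9, 7]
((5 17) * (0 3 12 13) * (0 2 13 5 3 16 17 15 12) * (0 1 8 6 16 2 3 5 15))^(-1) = (0 5 17 16 6 8 1 3 13 2)(12 15)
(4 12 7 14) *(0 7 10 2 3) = (0 7 14 4 12 10 2 3) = [7, 1, 3, 0, 12, 5, 6, 14, 8, 9, 2, 11, 10, 13, 4]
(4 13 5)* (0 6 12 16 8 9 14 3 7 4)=(0 6 12 16 8 9 14 3 7 4 13 5)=[6, 1, 2, 7, 13, 0, 12, 4, 9, 14, 10, 11, 16, 5, 3, 15, 8]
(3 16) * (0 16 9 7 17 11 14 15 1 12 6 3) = (0 16)(1 12 6 3 9 7 17 11 14 15) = [16, 12, 2, 9, 4, 5, 3, 17, 8, 7, 10, 14, 6, 13, 15, 1, 0, 11]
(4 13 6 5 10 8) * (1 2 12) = (1 2 12)(4 13 6 5 10 8) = [0, 2, 12, 3, 13, 10, 5, 7, 4, 9, 8, 11, 1, 6]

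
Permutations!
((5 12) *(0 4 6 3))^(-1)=(0 3 6 4)(5 12)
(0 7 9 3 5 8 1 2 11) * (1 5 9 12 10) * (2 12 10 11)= [7, 12, 2, 9, 4, 8, 6, 10, 5, 3, 1, 0, 11]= (0 7 10 1 12 11)(3 9)(5 8)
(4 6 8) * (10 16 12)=(4 6 8)(10 16 12)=[0, 1, 2, 3, 6, 5, 8, 7, 4, 9, 16, 11, 10, 13, 14, 15, 12]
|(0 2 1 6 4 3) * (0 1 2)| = |(1 6 4 3)| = 4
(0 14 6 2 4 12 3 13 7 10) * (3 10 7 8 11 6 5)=(0 14 5 3 13 8 11 6 2 4 12 10)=[14, 1, 4, 13, 12, 3, 2, 7, 11, 9, 0, 6, 10, 8, 5]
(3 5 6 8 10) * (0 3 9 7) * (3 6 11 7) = [6, 1, 2, 5, 4, 11, 8, 0, 10, 3, 9, 7] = (0 6 8 10 9 3 5 11 7)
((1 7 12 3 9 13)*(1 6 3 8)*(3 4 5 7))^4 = ((1 3 9 13 6 4 5 7 12 8))^4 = (1 6 12 9 5)(3 4 8 13 7)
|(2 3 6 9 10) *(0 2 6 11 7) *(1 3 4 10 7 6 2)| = |(0 1 3 11 6 9 7)(2 4 10)| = 21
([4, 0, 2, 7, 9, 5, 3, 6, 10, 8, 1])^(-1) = [1, 10, 2, 6, 0, 5, 7, 3, 9, 4, 8]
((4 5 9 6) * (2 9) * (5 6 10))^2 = (2 10)(5 9)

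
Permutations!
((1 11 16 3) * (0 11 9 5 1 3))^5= (0 16 11)(1 5 9)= ((0 11 16)(1 9 5))^5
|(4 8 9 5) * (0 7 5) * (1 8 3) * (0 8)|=|(0 7 5 4 3 1)(8 9)|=6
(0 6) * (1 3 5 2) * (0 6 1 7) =[1, 3, 7, 5, 4, 2, 6, 0] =(0 1 3 5 2 7)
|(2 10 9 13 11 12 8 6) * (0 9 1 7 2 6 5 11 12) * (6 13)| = |(0 9 6 13 12 8 5 11)(1 7 2 10)| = 8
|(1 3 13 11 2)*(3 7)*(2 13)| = |(1 7 3 2)(11 13)| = 4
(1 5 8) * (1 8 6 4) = (8)(1 5 6 4) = [0, 5, 2, 3, 1, 6, 4, 7, 8]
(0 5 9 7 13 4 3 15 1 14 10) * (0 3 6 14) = (0 5 9 7 13 4 6 14 10 3 15 1) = [5, 0, 2, 15, 6, 9, 14, 13, 8, 7, 3, 11, 12, 4, 10, 1]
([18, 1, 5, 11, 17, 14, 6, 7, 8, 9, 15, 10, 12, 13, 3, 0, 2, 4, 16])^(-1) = [15, 1, 16, 14, 17, 2, 6, 7, 8, 9, 11, 3, 12, 13, 5, 10, 18, 4, 0]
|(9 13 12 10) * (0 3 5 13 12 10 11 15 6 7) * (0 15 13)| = 15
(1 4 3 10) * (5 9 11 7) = [0, 4, 2, 10, 3, 9, 6, 5, 8, 11, 1, 7] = (1 4 3 10)(5 9 11 7)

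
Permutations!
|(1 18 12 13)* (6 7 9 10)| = |(1 18 12 13)(6 7 9 10)| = 4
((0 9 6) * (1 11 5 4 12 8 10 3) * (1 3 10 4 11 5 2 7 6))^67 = (0 5 7 9 11 6 1 2)(4 12 8)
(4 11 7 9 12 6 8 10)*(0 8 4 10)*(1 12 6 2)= (0 8)(1 12 2)(4 11 7 9 6)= [8, 12, 1, 3, 11, 5, 4, 9, 0, 6, 10, 7, 2]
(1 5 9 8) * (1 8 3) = (1 5 9 3) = [0, 5, 2, 1, 4, 9, 6, 7, 8, 3]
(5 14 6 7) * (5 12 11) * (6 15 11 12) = [0, 1, 2, 3, 4, 14, 7, 6, 8, 9, 10, 5, 12, 13, 15, 11] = (5 14 15 11)(6 7)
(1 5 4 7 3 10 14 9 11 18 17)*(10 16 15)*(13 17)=(1 5 4 7 3 16 15 10 14 9 11 18 13 17)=[0, 5, 2, 16, 7, 4, 6, 3, 8, 11, 14, 18, 12, 17, 9, 10, 15, 1, 13]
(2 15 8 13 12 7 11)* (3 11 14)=(2 15 8 13 12 7 14 3 11)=[0, 1, 15, 11, 4, 5, 6, 14, 13, 9, 10, 2, 7, 12, 3, 8]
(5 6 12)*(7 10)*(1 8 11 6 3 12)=(1 8 11 6)(3 12 5)(7 10)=[0, 8, 2, 12, 4, 3, 1, 10, 11, 9, 7, 6, 5]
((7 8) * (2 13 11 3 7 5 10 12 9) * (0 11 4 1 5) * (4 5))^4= (0 8 7 3 11)(2 12 5)(9 10 13)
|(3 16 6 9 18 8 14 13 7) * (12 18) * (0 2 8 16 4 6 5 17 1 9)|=|(0 2 8 14 13 7 3 4 6)(1 9 12 18 16 5 17)|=63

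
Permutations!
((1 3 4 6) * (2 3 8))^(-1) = (1 6 4 3 2 8)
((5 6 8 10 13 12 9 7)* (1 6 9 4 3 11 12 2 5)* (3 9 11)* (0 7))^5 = (0 10 12 1 2 9 8 11 7 13 4 6 5)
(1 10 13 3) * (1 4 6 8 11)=(1 10 13 3 4 6 8 11)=[0, 10, 2, 4, 6, 5, 8, 7, 11, 9, 13, 1, 12, 3]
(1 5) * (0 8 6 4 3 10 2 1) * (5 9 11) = (0 8 6 4 3 10 2 1 9 11 5) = [8, 9, 1, 10, 3, 0, 4, 7, 6, 11, 2, 5]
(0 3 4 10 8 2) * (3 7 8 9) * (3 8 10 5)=[7, 1, 0, 4, 5, 3, 6, 10, 2, 8, 9]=(0 7 10 9 8 2)(3 4 5)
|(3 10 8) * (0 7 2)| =|(0 7 2)(3 10 8)| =3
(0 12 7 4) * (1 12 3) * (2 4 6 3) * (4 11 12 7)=(0 2 11 12 4)(1 7 6 3)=[2, 7, 11, 1, 0, 5, 3, 6, 8, 9, 10, 12, 4]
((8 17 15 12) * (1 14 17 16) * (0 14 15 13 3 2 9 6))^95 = ((0 14 17 13 3 2 9 6)(1 15 12 8 16))^95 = (0 6 9 2 3 13 17 14)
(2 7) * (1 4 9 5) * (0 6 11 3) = (0 6 11 3)(1 4 9 5)(2 7) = [6, 4, 7, 0, 9, 1, 11, 2, 8, 5, 10, 3]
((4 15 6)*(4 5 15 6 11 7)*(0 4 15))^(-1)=(0 5 6 4)(7 11 15)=((0 4 6 5)(7 15 11))^(-1)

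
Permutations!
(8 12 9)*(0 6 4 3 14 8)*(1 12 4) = (0 6 1 12 9)(3 14 8 4) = [6, 12, 2, 14, 3, 5, 1, 7, 4, 0, 10, 11, 9, 13, 8]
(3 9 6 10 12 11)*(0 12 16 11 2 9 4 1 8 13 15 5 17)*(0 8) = [12, 0, 9, 4, 1, 17, 10, 7, 13, 6, 16, 3, 2, 15, 14, 5, 11, 8] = (0 12 2 9 6 10 16 11 3 4 1)(5 17 8 13 15)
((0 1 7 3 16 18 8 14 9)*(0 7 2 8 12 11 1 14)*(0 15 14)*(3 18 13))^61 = ((1 2 8 15 14 9 7 18 12 11)(3 16 13))^61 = (1 2 8 15 14 9 7 18 12 11)(3 16 13)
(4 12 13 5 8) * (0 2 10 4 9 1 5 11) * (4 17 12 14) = (0 2 10 17 12 13 11)(1 5 8 9)(4 14) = [2, 5, 10, 3, 14, 8, 6, 7, 9, 1, 17, 0, 13, 11, 4, 15, 16, 12]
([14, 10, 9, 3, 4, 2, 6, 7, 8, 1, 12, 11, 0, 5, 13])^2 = [13, 12, 1, 3, 4, 9, 6, 7, 8, 10, 0, 11, 14, 2, 5]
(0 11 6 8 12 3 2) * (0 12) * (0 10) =[11, 1, 12, 2, 4, 5, 8, 7, 10, 9, 0, 6, 3] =(0 11 6 8 10)(2 12 3)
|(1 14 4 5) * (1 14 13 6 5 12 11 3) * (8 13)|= 10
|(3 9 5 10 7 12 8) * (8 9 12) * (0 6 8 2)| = |(0 6 8 3 12 9 5 10 7 2)| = 10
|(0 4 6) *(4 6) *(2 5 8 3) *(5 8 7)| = |(0 6)(2 8 3)(5 7)| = 6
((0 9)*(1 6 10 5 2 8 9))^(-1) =((0 1 6 10 5 2 8 9))^(-1) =(0 9 8 2 5 10 6 1)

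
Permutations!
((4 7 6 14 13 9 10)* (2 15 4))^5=((2 15 4 7 6 14 13 9 10))^5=(2 14 15 13 4 9 7 10 6)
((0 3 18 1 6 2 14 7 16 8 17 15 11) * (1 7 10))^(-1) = ((0 3 18 7 16 8 17 15 11)(1 6 2 14 10))^(-1) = (0 11 15 17 8 16 7 18 3)(1 10 14 2 6)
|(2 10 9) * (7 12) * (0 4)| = 6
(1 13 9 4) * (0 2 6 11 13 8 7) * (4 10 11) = (0 2 6 4 1 8 7)(9 10 11 13) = [2, 8, 6, 3, 1, 5, 4, 0, 7, 10, 11, 13, 12, 9]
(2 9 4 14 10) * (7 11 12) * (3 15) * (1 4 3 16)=(1 4 14 10 2 9 3 15 16)(7 11 12)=[0, 4, 9, 15, 14, 5, 6, 11, 8, 3, 2, 12, 7, 13, 10, 16, 1]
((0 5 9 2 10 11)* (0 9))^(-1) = (0 5)(2 9 11 10)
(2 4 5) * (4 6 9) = [0, 1, 6, 3, 5, 2, 9, 7, 8, 4] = (2 6 9 4 5)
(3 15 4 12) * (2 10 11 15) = (2 10 11 15 4 12 3) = [0, 1, 10, 2, 12, 5, 6, 7, 8, 9, 11, 15, 3, 13, 14, 4]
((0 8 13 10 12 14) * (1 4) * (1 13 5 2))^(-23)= (0 10 1 8 12 4 5 14 13 2)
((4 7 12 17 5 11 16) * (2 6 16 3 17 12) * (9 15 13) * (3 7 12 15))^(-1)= (2 7 11 5 17 3 9 13 15 12 4 16 6)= ((2 6 16 4 12 15 13 9 3 17 5 11 7))^(-1)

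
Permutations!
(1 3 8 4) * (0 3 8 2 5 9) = [3, 8, 5, 2, 1, 9, 6, 7, 4, 0] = (0 3 2 5 9)(1 8 4)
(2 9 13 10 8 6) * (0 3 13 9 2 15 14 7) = (0 3 13 10 8 6 15 14 7) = [3, 1, 2, 13, 4, 5, 15, 0, 6, 9, 8, 11, 12, 10, 7, 14]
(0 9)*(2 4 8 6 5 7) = (0 9)(2 4 8 6 5 7) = [9, 1, 4, 3, 8, 7, 5, 2, 6, 0]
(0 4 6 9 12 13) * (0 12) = (0 4 6 9)(12 13) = [4, 1, 2, 3, 6, 5, 9, 7, 8, 0, 10, 11, 13, 12]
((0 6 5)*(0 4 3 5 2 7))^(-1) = ((0 6 2 7)(3 5 4))^(-1) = (0 7 2 6)(3 4 5)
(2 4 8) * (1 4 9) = (1 4 8 2 9) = [0, 4, 9, 3, 8, 5, 6, 7, 2, 1]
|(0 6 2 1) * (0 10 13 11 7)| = 8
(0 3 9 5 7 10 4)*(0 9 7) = [3, 1, 2, 7, 9, 0, 6, 10, 8, 5, 4] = (0 3 7 10 4 9 5)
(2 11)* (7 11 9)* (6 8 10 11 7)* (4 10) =[0, 1, 9, 3, 10, 5, 8, 7, 4, 6, 11, 2] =(2 9 6 8 4 10 11)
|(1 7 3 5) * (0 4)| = |(0 4)(1 7 3 5)| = 4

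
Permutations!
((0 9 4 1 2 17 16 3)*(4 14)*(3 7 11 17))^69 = ((0 9 14 4 1 2 3)(7 11 17 16))^69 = (0 3 2 1 4 14 9)(7 11 17 16)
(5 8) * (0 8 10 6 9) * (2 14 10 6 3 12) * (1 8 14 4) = [14, 8, 4, 12, 1, 6, 9, 7, 5, 0, 3, 11, 2, 13, 10] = (0 14 10 3 12 2 4 1 8 5 6 9)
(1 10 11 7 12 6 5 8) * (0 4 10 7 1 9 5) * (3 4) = (0 3 4 10 11 1 7 12 6)(5 8 9) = [3, 7, 2, 4, 10, 8, 0, 12, 9, 5, 11, 1, 6]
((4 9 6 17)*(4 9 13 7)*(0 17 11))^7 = (0 9 11 17 6)(4 13 7)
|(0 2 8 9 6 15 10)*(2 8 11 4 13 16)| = |(0 8 9 6 15 10)(2 11 4 13 16)| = 30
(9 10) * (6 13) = (6 13)(9 10) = [0, 1, 2, 3, 4, 5, 13, 7, 8, 10, 9, 11, 12, 6]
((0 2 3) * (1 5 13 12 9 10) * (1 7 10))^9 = (1 9 12 13 5)(7 10)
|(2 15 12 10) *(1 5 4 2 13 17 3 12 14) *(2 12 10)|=28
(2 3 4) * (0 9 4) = [9, 1, 3, 0, 2, 5, 6, 7, 8, 4] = (0 9 4 2 3)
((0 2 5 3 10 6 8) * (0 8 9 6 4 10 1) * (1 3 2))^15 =(0 1)(2 5)(4 10)(6 9)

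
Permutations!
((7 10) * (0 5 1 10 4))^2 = (0 1 7)(4 5 10)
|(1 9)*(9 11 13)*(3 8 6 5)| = 4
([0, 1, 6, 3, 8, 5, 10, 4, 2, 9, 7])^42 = [0, 1, 2, 3, 4, 5, 6, 7, 8, 9, 10]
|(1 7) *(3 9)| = |(1 7)(3 9)| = 2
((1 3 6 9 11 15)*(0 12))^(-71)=((0 12)(1 3 6 9 11 15))^(-71)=(0 12)(1 3 6 9 11 15)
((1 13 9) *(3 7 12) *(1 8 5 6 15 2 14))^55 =(1 13 9 8 5 6 15 2 14)(3 7 12)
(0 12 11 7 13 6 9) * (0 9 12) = (6 12 11 7 13) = [0, 1, 2, 3, 4, 5, 12, 13, 8, 9, 10, 7, 11, 6]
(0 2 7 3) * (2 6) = (0 6 2 7 3) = [6, 1, 7, 0, 4, 5, 2, 3]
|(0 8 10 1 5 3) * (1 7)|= 7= |(0 8 10 7 1 5 3)|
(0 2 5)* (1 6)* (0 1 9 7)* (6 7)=(0 2 5 1 7)(6 9)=[2, 7, 5, 3, 4, 1, 9, 0, 8, 6]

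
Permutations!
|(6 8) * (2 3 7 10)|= |(2 3 7 10)(6 8)|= 4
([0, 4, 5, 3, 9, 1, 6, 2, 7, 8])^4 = [0, 7, 9, 3, 2, 8, 6, 4, 1, 5]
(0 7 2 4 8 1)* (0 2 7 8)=(0 8 1 2 4)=[8, 2, 4, 3, 0, 5, 6, 7, 1]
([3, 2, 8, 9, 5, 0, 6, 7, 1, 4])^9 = [5, 1, 2, 0, 9, 4, 6, 7, 8, 3]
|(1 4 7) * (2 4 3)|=|(1 3 2 4 7)|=5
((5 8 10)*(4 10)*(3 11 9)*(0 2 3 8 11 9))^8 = (0 11 5 10 4 8 9 3 2)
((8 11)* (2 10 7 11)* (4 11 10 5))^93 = ((2 5 4 11 8)(7 10))^93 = (2 11 5 8 4)(7 10)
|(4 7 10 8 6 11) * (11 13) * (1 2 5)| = 21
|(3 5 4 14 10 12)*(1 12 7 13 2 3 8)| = 24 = |(1 12 8)(2 3 5 4 14 10 7 13)|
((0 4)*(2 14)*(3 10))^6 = ((0 4)(2 14)(3 10))^6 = (14)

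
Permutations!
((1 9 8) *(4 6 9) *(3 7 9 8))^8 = ((1 4 6 8)(3 7 9))^8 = (3 9 7)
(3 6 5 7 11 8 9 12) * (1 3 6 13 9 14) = (1 3 13 9 12 6 5 7 11 8 14) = [0, 3, 2, 13, 4, 7, 5, 11, 14, 12, 10, 8, 6, 9, 1]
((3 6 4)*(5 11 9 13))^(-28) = ((3 6 4)(5 11 9 13))^(-28) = (13)(3 4 6)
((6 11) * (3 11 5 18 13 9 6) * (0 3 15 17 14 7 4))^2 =(0 11 17 7)(3 15 14 4)(5 13 6 18 9)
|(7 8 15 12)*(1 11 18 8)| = |(1 11 18 8 15 12 7)| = 7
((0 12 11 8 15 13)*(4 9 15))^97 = ((0 12 11 8 4 9 15 13))^97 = (0 12 11 8 4 9 15 13)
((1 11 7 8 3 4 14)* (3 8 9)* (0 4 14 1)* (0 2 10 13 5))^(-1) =(0 5 13 10 2 14 3 9 7 11 1 4)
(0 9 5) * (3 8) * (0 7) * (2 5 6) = (0 9 6 2 5 7)(3 8) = [9, 1, 5, 8, 4, 7, 2, 0, 3, 6]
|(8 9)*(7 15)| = |(7 15)(8 9)| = 2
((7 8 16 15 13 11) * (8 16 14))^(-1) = ((7 16 15 13 11)(8 14))^(-1) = (7 11 13 15 16)(8 14)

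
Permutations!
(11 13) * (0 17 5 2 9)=(0 17 5 2 9)(11 13)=[17, 1, 9, 3, 4, 2, 6, 7, 8, 0, 10, 13, 12, 11, 14, 15, 16, 5]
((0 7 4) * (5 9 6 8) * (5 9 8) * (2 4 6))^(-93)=((0 7 6 5 8 9 2 4))^(-93)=(0 5 2 7 8 4 6 9)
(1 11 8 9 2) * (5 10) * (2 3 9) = [0, 11, 1, 9, 4, 10, 6, 7, 2, 3, 5, 8] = (1 11 8 2)(3 9)(5 10)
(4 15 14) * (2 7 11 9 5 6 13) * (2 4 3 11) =[0, 1, 7, 11, 15, 6, 13, 2, 8, 5, 10, 9, 12, 4, 3, 14] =(2 7)(3 11 9 5 6 13 4 15 14)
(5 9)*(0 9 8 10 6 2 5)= (0 9)(2 5 8 10 6)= [9, 1, 5, 3, 4, 8, 2, 7, 10, 0, 6]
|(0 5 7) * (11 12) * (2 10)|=|(0 5 7)(2 10)(11 12)|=6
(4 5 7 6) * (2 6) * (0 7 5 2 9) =[7, 1, 6, 3, 2, 5, 4, 9, 8, 0] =(0 7 9)(2 6 4)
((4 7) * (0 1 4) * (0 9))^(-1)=((0 1 4 7 9))^(-1)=(0 9 7 4 1)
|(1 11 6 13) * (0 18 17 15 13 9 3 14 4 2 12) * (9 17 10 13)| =15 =|(0 18 10 13 1 11 6 17 15 9 3 14 4 2 12)|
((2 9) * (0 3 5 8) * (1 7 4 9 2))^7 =(0 8 5 3)(1 9 4 7)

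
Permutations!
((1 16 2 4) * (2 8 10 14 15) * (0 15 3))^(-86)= (0 1 14 2 8)(3 4 10 15 16)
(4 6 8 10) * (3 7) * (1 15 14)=(1 15 14)(3 7)(4 6 8 10)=[0, 15, 2, 7, 6, 5, 8, 3, 10, 9, 4, 11, 12, 13, 1, 14]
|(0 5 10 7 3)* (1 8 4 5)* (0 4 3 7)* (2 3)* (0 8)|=6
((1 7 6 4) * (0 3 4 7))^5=(0 3 4 1)(6 7)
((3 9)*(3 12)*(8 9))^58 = (3 9)(8 12) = ((3 8 9 12))^58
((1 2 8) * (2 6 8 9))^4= ((1 6 8)(2 9))^4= (9)(1 6 8)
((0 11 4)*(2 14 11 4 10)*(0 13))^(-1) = (0 13 4)(2 10 11 14)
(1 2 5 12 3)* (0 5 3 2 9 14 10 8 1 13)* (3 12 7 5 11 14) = [11, 9, 12, 13, 4, 7, 6, 5, 1, 3, 8, 14, 2, 0, 10] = (0 11 14 10 8 1 9 3 13)(2 12)(5 7)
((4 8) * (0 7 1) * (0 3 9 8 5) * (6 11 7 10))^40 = ((0 10 6 11 7 1 3 9 8 4 5))^40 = (0 9 11 5 3 6 4 1 10 8 7)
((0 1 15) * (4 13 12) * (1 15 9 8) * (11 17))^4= ((0 15)(1 9 8)(4 13 12)(11 17))^4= (17)(1 9 8)(4 13 12)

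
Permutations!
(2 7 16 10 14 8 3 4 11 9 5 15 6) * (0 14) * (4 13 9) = (0 14 8 3 13 9 5 15 6 2 7 16 10)(4 11) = [14, 1, 7, 13, 11, 15, 2, 16, 3, 5, 0, 4, 12, 9, 8, 6, 10]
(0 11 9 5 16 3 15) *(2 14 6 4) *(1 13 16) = (0 11 9 5 1 13 16 3 15)(2 14 6 4) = [11, 13, 14, 15, 2, 1, 4, 7, 8, 5, 10, 9, 12, 16, 6, 0, 3]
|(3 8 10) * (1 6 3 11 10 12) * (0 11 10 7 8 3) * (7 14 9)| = 9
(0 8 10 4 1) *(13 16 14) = (0 8 10 4 1)(13 16 14) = [8, 0, 2, 3, 1, 5, 6, 7, 10, 9, 4, 11, 12, 16, 13, 15, 14]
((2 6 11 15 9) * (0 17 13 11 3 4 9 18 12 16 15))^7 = (0 11 13 17)(2 3 9 6 4)(12 18 15 16)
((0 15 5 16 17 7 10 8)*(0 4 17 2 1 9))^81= (0 2 15 1 5 9 16)(4 17 7 10 8)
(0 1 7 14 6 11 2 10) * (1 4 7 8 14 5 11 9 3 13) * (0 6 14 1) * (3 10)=(14)(0 4 7 5 11 2 3 13)(1 8)(6 9 10)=[4, 8, 3, 13, 7, 11, 9, 5, 1, 10, 6, 2, 12, 0, 14]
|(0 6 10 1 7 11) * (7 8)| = 7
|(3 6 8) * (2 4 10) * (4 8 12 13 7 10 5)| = 8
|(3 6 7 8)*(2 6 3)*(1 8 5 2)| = |(1 8)(2 6 7 5)| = 4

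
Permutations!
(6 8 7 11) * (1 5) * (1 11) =(1 5 11 6 8 7) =[0, 5, 2, 3, 4, 11, 8, 1, 7, 9, 10, 6]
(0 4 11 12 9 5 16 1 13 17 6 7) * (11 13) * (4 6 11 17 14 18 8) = (0 6 7)(1 17 11 12 9 5 16)(4 13 14 18 8) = [6, 17, 2, 3, 13, 16, 7, 0, 4, 5, 10, 12, 9, 14, 18, 15, 1, 11, 8]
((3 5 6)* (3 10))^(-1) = ((3 5 6 10))^(-1) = (3 10 6 5)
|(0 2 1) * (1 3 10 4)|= |(0 2 3 10 4 1)|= 6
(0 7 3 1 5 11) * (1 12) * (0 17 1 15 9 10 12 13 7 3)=(0 3 13 7)(1 5 11 17)(9 10 12 15)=[3, 5, 2, 13, 4, 11, 6, 0, 8, 10, 12, 17, 15, 7, 14, 9, 16, 1]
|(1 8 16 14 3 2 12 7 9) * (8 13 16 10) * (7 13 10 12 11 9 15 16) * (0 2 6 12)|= |(0 2 11 9 1 10 8)(3 6 12 13 7 15 16 14)|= 56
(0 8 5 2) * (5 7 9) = [8, 1, 0, 3, 4, 2, 6, 9, 7, 5] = (0 8 7 9 5 2)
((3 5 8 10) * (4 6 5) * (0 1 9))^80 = ((0 1 9)(3 4 6 5 8 10))^80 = (0 9 1)(3 6 8)(4 5 10)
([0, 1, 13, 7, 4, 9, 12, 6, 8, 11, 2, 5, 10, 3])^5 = [0, 1, 12, 2, 4, 11, 3, 13, 8, 5, 6, 9, 7, 10]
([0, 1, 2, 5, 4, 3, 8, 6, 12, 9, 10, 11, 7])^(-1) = (3 5)(6 7 12 8)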